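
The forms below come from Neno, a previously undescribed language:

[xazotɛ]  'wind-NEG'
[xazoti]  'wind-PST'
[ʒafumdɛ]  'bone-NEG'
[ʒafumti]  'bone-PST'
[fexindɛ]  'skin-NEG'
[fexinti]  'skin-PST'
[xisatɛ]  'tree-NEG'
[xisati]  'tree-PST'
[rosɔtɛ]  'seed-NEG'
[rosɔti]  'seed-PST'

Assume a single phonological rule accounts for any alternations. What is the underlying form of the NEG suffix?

The NEG morpheme has two allomorphs, [-dɛ] and [-tɛ].
By contrast the PST suffix keeps its initial [t] throughout — that segment must be underlying.
So the underlying form is /-dɛ/, and voiced stops become voiceless after a vowel.

/-dɛ/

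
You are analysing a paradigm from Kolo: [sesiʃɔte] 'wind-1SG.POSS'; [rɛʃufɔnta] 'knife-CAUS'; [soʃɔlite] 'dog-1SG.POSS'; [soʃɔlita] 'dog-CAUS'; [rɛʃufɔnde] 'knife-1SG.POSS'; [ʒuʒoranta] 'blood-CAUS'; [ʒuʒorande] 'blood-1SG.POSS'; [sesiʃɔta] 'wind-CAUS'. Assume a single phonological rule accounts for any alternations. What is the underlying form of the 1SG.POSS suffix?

The 1SG.POSS suffix surfaces as [-de] and [-te], depending on the final segment of the stem.
By contrast the CAUS suffix keeps its initial [t] throughout — that segment must be underlying.
So the underlying form is /-de/, and voiced stops become voiceless after a vowel.

/-de/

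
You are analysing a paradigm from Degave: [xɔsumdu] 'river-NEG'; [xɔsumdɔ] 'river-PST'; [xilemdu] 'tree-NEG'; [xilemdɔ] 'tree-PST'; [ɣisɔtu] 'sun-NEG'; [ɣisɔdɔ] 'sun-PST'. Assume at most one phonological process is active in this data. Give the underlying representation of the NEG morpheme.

/-tu/

The NEG morpheme has two allomorphs, [-du] and [-tu].
The PST suffix, which begins with [d], is invariant after every stem; so [d] is not altered by any rule here.
The NEG suffix is therefore /-tu/ underlyingly, with post-nasal voicing: voiceless stops become voiced after a nasal.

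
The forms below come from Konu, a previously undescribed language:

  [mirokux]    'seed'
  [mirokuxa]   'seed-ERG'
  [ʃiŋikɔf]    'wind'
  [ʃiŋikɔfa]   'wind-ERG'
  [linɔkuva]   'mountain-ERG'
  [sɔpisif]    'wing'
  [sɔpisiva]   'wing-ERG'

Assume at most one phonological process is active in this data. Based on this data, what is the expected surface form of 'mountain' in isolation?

[linɔkuf]

The stem for 'wing' ends in [f] in [sɔpisif] but [v] in [sɔpisiva].
Compare 'wind', with invariant [f] in [ʃiŋikɔf] and [ʃiŋikɔfa]: an analysis with underlying /f/ and a rule producing [v] before the ERG suffix would wrongly predict alternation here too.
So /v/ is underlying, and a rule of word-final obstruent devoicing — voiced obstruents become voiceless word-finally — gives [f].
From [linɔkuva] the stem 'mountain' is /linɔkuv/; word-finally this yields [linɔkuf].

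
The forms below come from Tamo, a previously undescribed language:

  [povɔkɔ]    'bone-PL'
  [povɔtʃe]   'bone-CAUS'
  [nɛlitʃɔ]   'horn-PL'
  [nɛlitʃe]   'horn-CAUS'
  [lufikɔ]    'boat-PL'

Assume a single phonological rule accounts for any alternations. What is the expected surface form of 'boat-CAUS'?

The root 'bone' surfaces as [povɔkɔ] and [povɔtʃe], with a stem-final [k] ~ [tʃ] alternation.
If /tʃ/ were underlying and a rule turned it into [k] before the PL suffix, 'horn' would also alternate; but it has [tʃ] in both [nɛlitʃɔ] and [nɛlitʃe].
So /k/ is underlying, and a rule of palatalization before a front vowel — /k/ becomes palato-alveolar [tʃ] before a front vowel — gives [tʃ].
From [lufikɔ] the stem 'boat' is /lufik/; before a front vowel this yields [lufitʃe].

[lufitʃe]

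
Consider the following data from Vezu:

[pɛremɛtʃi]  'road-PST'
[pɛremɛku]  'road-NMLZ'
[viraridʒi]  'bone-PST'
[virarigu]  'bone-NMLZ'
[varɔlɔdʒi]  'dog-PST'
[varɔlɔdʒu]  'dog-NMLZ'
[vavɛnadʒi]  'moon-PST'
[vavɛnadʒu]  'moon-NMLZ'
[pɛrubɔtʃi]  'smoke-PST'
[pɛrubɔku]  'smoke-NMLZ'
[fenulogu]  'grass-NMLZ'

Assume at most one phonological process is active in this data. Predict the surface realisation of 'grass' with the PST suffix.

'bone' shows [dʒ] ~ [g] at the end of the stem ([viraridʒi] vs [virarigu]).
But 'moon' keeps [dʒ] in both environments ([vavɛnadʒi], [vavɛnadʒu]), so there is no rule changing /dʒ/ to [g] before the NMLZ suffix.
So /g/ is underlying, and a rule of palatalization before a front vowel — /k/ and /g/ become palato-alveolar [tʃ] and [dʒ] before a front vowel — gives [dʒ].
The one attested form of 'grass', [fenulogu], shows underlying /fenulog/. Applying the same rule before a front vowel gives [fenulodʒi].

[fenulodʒi]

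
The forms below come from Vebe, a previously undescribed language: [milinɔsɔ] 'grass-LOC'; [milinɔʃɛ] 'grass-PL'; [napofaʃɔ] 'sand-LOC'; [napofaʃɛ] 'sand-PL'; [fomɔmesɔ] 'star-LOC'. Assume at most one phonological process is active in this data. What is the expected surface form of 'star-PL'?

[fomɔmeʃɛ]

The root 'grass' surfaces as [milinɔsɔ] and [milinɔʃɛ], with a stem-final [s] ~ [ʃ] alternation.
If /ʃ/ were underlying and a rule turned it into [s] before the LOC suffix, 'sand' would also alternate; but it has [ʃ] in both [napofaʃɔ] and [napofaʃɛ].
The underlying segment must be /s/; /s/ becomes palato-alveolar [ʃ] before a front vowel, yielding [ʃ] there.
From [fomɔmesɔ] the stem 'star' is /fomɔmes/; before a front vowel this yields [fomɔmeʃɛ].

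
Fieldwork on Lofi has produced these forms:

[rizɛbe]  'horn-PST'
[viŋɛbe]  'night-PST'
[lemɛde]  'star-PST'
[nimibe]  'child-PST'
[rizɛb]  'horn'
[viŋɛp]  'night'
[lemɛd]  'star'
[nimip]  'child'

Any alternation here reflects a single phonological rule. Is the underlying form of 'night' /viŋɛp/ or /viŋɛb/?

/viŋɛp/

The root 'night' surfaces as [viŋɛbe] and [viŋɛp], with a stem-final [b] ~ [p] alternation.
But 'horn' keeps [b] in both environments ([rizɛbe], [rizɛb]), so there is no rule changing /b/ to [p] in isolation.
The underlying segment must be /p/; voiceless stops become voiced between vowels, yielding [b] there.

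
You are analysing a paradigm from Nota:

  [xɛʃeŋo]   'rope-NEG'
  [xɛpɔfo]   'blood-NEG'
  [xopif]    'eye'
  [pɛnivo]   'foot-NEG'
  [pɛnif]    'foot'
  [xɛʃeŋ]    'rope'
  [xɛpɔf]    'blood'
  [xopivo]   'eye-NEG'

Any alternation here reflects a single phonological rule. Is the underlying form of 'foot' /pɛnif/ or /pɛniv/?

/pɛniv/

'foot' shows [v] ~ [f] at the end of the stem ([pɛnivo] vs [pɛnif]).
The stem 'blood' ([xɛpɔfo], [xɛpɔf]) shows [f] unchanged in both environments, so [f] cannot be basic with [v] derived before the NEG suffix.
So /v/ is underlying, and a rule of word-final obstruent devoicing — voiced obstruents become voiceless word-finally — gives [f].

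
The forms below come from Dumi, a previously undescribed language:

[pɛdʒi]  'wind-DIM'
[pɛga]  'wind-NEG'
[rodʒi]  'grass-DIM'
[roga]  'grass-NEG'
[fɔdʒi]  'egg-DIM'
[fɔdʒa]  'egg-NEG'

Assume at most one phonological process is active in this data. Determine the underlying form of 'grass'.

/rog/

In [rodʒi] and [roga] the final segment of 'grass' alternates: [dʒ] ~ [g].
If /dʒ/ were underlying and a rule turned it into [g] before the NEG suffix, 'egg' would also alternate; but it has [dʒ] in both [fɔdʒi] and [fɔdʒa].
The underlying segment must be /g/; /g/ becomes palato-alveolar [dʒ] before a front vowel, yielding [dʒ] there.
The underlying form of 'grass' is therefore /rog/.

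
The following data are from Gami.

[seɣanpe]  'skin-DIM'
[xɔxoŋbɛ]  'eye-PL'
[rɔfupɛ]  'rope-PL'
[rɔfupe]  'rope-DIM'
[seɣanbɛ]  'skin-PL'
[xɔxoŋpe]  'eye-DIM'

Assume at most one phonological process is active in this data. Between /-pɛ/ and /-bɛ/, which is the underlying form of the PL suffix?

The PL suffix surfaces as [-bɛ] and [-pɛ], depending on the final segment of the stem.
The DIM suffix, which begins with [p], is invariant after every stem; so [p] is not altered by any rule here.
So the underlying form is /-bɛ/, and voiced stops become voiceless after a vowel.

/-bɛ/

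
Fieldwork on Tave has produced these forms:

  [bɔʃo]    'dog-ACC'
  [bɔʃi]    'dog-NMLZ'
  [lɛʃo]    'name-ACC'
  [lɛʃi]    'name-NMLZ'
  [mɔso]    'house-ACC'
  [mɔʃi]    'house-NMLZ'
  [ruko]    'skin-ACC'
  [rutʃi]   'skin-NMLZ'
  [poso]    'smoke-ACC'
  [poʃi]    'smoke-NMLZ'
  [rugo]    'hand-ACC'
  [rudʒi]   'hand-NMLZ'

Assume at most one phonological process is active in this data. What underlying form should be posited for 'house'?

'house' shows [s] ~ [ʃ] at the end of the stem ([mɔso] vs [mɔʃi]).
Compare 'dog', with invariant [ʃ] in [bɔʃo] and [bɔʃi]: an analysis with underlying /ʃ/ and a rule producing [s] before the ACC suffix would wrongly predict alternation here too.
Therefore /s/ is basic and [ʃ] is derived by palatalization before a front vowel (/k/, /g/ and /s/ become palato-alveolar [tʃ], [dʒ] and [ʃ] before a front vowel).

/mɔs/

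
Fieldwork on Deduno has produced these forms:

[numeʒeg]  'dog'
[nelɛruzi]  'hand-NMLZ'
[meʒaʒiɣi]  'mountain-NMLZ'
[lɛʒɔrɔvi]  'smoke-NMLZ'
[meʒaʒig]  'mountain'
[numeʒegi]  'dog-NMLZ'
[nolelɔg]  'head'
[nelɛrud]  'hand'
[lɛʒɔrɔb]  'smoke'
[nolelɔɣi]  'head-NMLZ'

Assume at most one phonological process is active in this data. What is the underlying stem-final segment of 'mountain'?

'mountain' shows [ɣ] ~ [g] at the end of the stem ([meʒaʒiɣi] vs [meʒaʒig]).
But 'dog' keeps [g] in both environments ([numeʒegi], [numeʒeg]), so there is no rule changing /g/ to [ɣ] before the NMLZ suffix.
So /ɣ/ is underlying, and a rule of word-final hardening — voiced fricatives become stops word-finally — gives [g].

/ɣ/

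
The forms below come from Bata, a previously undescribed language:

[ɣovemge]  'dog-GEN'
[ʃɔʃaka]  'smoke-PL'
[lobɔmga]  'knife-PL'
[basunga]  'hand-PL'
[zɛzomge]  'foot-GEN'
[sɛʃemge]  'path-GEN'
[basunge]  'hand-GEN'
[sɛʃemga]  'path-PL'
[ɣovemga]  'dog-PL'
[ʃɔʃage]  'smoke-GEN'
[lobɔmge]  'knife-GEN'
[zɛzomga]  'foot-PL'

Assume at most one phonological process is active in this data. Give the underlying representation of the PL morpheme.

The PL morpheme has two allomorphs, [-ga] and [-ka].
The GEN suffix, which begins with [g], is invariant after every stem; so [g] is not altered by any rule here.
So the underlying form is /-ka/, and voiceless stops become voiced after a nasal.

/-ka/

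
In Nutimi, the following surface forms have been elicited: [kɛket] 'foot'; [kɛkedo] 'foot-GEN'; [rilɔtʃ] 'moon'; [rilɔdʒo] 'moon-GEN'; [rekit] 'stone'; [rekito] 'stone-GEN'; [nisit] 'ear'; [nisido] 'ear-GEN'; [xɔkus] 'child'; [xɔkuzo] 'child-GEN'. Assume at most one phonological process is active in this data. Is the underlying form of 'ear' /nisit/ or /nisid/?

The root 'ear' surfaces as [nisit] and [nisido], with a stem-final [t] ~ [d] alternation.
Compare 'stone', with invariant [t] in [rekit] and [rekito]: an analysis with underlying /t/ and a rule producing [d] before the GEN suffix would wrongly predict alternation here too.
The alternation reflects word-final obstruent devoicing: voiced obstruents become voiceless word-finally. /d/ is underlying.

/nisid/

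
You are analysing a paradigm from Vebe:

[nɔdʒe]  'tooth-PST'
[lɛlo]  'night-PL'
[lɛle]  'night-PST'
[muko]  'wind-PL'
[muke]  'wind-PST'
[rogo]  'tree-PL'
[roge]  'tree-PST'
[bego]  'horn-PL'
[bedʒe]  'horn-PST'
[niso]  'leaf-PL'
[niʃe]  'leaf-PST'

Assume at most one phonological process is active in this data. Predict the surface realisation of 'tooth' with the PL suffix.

'horn' shows [g] ~ [dʒ] at the end of the stem ([bego] vs [bedʒe]).
The stem 'tree' ([rogo], [roge]) shows [g] unchanged in both environments, so [g] cannot be basic with [dʒ] derived before the PST suffix.
The underlying segment must be /dʒ/; palato-alveolar /dʒ/ and /ʃ/ become [g] and [s] when no front vowel follows, yielding [g] there.
From [nɔdʒe] the stem 'tooth' is /nɔdʒ/; when no front vowel follows this yields [nɔgo].

[nɔgo]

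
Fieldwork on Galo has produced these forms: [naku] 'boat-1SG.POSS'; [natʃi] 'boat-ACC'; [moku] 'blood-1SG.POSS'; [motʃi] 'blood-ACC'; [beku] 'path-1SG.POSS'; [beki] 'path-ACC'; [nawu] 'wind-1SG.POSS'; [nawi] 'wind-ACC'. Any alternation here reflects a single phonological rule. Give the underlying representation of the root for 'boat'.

In [naku] and [natʃi] the final segment of 'boat' alternates: [k] ~ [tʃ].
The stem 'path' ([beku], [beki]) shows [k] unchanged in both environments, so [k] cannot be basic with [tʃ] derived before the ACC suffix.
Therefore /tʃ/ is basic and [k] is derived by depalatalization (palato-alveolar /tʃ/ becomes [k] when no front vowel follows).

/natʃ/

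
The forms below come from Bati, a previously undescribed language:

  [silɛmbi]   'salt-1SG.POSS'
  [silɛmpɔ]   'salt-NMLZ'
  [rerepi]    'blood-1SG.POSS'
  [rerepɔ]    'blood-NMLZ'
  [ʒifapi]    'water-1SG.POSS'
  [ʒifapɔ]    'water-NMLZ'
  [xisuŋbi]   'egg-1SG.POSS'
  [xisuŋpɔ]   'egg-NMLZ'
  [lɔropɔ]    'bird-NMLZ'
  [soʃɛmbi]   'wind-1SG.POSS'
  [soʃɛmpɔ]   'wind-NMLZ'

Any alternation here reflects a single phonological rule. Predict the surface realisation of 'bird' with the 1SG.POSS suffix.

[lɔropi]

The 1SG.POSS suffix surfaces as [-bi] and [-pi], depending on the final segment of the stem.
By contrast the NMLZ suffix keeps its initial [p] throughout — that segment must be underlying.
The 1SG.POSS suffix is therefore /-bi/ underlyingly, with post-vocalic devoicing: voiced stops become voiceless after a vowel.
After 'bird', which ends in a vowel, the suffix surfaces as [-pi], giving [lɔropi].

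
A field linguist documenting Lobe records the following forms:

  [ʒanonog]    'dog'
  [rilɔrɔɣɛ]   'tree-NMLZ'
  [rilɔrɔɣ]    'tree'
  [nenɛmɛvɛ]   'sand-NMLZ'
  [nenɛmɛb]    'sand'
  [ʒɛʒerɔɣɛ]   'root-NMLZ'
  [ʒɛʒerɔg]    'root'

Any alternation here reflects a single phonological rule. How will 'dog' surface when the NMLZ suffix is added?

[ʒanonoɣɛ]

'root' shows [ɣ] ~ [g] at the end of the stem ([ʒɛʒerɔɣɛ] vs [ʒɛʒerɔg]).
Compare 'tree', with invariant [ɣ] in [rilɔrɔɣɛ] and [rilɔrɔɣ]: an analysis with underlying /ɣ/ and a rule producing [g] in isolation would wrongly predict alternation here too.
Therefore /g/ is basic and [ɣ] is derived by intervocalic spirantization (voiced stops become fricatives between vowels).
From [ʒanonog] the stem 'dog' is /ʒanonog/; between vowels this yields [ʒanonoɣɛ].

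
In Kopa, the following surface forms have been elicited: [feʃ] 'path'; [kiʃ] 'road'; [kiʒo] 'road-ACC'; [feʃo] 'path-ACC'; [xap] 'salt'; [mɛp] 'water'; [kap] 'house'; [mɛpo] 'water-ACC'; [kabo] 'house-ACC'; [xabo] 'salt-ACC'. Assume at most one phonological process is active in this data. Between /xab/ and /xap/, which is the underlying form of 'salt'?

/xab/

In [xabo] and [xap] the final segment of 'salt' alternates: [b] ~ [p].
If /p/ were underlying and a rule turned it into [b] before the ACC suffix, 'water' would also alternate; but it has [p] in both [mɛpo] and [mɛp].
So /b/ is underlying, and a rule of word-final obstruent devoicing — voiced obstruents become voiceless word-finally — gives [p].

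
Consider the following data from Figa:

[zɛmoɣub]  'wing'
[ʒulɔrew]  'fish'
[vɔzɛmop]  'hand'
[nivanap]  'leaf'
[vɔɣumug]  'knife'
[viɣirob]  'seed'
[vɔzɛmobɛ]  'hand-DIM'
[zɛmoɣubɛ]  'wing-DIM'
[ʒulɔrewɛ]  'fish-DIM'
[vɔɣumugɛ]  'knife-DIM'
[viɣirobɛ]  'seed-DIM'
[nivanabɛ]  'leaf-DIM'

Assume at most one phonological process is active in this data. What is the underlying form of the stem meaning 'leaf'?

The root 'leaf' surfaces as [nivanap] and [nivanabɛ], with a stem-final [p] ~ [b] alternation.
Compare 'seed', with invariant [b] in [viɣirob] and [viɣirobɛ]: an analysis with underlying /b/ and a rule producing [p] in isolation would wrongly predict alternation here too.
The alternation reflects intervocalic voicing: voiceless stops become voiced between vowels. /p/ is underlying.
Hence 'leaf' is /nivanap/ underlyingly.

/nivanap/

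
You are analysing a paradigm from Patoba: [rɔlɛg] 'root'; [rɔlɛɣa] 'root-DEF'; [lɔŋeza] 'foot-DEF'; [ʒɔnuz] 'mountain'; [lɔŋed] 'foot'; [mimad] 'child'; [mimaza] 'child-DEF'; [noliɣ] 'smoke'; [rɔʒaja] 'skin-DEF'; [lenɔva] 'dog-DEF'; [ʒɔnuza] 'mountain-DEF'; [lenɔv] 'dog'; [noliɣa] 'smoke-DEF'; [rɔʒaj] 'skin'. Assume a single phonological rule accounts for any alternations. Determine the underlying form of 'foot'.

In [lɔŋed] and [lɔŋeza] the final segment of 'foot' alternates: [d] ~ [z].
Compare 'mountain', with invariant [z] in [ʒɔnuz] and [ʒɔnuza]: an analysis with underlying /z/ and a rule producing [d] in isolation would wrongly predict alternation here too.
Therefore /d/ is basic and [z] is derived by intervocalic spirantization (voiced stops become fricatives between vowels).
Hence 'foot' is /lɔŋed/ underlyingly.

/lɔŋed/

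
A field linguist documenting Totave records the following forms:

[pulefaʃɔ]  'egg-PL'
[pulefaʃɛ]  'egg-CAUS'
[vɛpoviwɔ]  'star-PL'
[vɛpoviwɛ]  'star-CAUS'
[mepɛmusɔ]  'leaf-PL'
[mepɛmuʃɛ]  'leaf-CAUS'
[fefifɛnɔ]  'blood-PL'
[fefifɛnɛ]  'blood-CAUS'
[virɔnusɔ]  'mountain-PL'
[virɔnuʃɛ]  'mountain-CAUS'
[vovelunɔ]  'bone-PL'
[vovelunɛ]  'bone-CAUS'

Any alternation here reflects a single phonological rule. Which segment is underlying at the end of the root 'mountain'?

/s/

The root 'mountain' surfaces as [virɔnusɔ] and [virɔnuʃɛ], with a stem-final [s] ~ [ʃ] alternation.
The stem 'egg' ([pulefaʃɔ], [pulefaʃɛ]) shows [ʃ] unchanged in both environments, so [ʃ] cannot be basic with [s] derived before the PL suffix.
Therefore /s/ is basic and [ʃ] is derived by palatalization before a front vowel (/s/ becomes palato-alveolar [ʃ] before a front vowel).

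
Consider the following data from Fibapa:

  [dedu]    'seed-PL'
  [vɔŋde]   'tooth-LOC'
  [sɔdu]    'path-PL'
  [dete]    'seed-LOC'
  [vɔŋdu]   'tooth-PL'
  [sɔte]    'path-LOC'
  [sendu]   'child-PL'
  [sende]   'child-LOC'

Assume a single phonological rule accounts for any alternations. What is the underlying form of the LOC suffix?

/-te/

The LOC morpheme has two allomorphs, [-de] and [-te].
By contrast the PL suffix keeps its initial [d] throughout — that segment must be underlying.
The LOC suffix is therefore /-te/ underlyingly, with post-nasal voicing: voiceless stops become voiced after a nasal.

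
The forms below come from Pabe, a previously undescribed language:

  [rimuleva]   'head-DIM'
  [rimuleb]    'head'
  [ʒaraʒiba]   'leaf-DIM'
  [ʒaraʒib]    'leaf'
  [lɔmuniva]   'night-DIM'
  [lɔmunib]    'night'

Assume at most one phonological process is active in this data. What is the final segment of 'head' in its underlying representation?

/v/

The root 'head' surfaces as [rimuleva] and [rimuleb], with a stem-final [v] ~ [b] alternation.
If /b/ were underlying and a rule turned it into [v] before the DIM suffix, 'leaf' would also alternate; but it has [b] in both [ʒaraʒiba] and [ʒaraʒib].
Therefore /v/ is basic and [b] is derived by word-final hardening (voiced fricatives become stops word-finally).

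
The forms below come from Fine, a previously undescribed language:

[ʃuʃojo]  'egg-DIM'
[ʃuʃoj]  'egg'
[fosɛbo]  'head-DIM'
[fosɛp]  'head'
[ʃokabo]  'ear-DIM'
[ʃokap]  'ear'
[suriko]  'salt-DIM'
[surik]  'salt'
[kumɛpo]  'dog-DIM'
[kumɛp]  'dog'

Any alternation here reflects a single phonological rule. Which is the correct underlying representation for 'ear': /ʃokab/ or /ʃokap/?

/ʃokab/

In [ʃokabo] and [ʃokap] the final segment of 'ear' alternates: [b] ~ [p].
Compare 'dog', with invariant [p] in [kumɛpo] and [kumɛp]: an analysis with underlying /p/ and a rule producing [b] before the DIM suffix would wrongly predict alternation here too.
The underlying segment must be /b/; voiced obstruents become voiceless word-finally, yielding [p] there.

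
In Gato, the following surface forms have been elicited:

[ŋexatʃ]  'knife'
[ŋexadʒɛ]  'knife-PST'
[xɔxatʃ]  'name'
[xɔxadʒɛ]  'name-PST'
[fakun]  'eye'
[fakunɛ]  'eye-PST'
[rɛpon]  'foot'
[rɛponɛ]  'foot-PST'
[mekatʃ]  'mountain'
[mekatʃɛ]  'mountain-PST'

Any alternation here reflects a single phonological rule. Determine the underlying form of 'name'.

/xɔxadʒ/

The stem for 'name' ends in [tʃ] in [xɔxatʃ] but [dʒ] in [xɔxadʒɛ].
But 'mountain' keeps [tʃ] in both environments ([mekatʃ], [mekatʃɛ]), so there is no rule changing /tʃ/ to [dʒ] before the PST suffix.
The underlying segment must be /dʒ/; voiced obstruents become voiceless word-finally, yielding [tʃ] there.
So 'name' = /xɔxadʒ/.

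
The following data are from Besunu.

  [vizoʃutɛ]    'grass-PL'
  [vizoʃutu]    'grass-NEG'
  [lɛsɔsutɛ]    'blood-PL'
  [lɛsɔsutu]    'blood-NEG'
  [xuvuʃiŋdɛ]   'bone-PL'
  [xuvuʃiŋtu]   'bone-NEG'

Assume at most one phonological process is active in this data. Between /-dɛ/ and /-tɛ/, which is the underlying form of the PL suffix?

/-dɛ/

The PL suffix surfaces as [-dɛ] and [-tɛ], depending on the final segment of the stem.
By contrast the NEG suffix keeps its initial [t] throughout — that segment must be underlying.
The PL suffix is therefore /-dɛ/ underlyingly, with post-vocalic devoicing: voiced stops become voiceless after a vowel.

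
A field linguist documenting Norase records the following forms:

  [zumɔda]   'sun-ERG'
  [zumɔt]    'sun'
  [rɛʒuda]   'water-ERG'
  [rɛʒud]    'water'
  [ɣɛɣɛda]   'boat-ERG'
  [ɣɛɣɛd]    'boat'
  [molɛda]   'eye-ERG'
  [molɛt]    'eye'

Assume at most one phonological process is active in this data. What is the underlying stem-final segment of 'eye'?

/t/

In [molɛda] and [molɛt] the final segment of 'eye' alternates: [d] ~ [t].
Compare 'boat', with invariant [d] in [ɣɛɣɛda] and [ɣɛɣɛd]: an analysis with underlying /d/ and a rule producing [t] in isolation would wrongly predict alternation here too.
The underlying segment must be /t/; voiceless stops become voiced between vowels, yielding [d] there.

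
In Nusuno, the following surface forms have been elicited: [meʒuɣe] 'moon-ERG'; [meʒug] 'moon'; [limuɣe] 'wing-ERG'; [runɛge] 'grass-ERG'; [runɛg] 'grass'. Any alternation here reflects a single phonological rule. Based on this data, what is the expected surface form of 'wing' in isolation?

[limug]

In [meʒuɣe] and [meʒug] the final segment of 'moon' alternates: [ɣ] ~ [g].
If /g/ were underlying and a rule turned it into [ɣ] before the ERG suffix, 'grass' would also alternate; but it has [g] in both [runɛge] and [runɛg].
The alternation reflects word-final hardening: voiced fricatives become stops word-finally. /ɣ/ is underlying.
From [limuɣe] the stem 'wing' is /limuɣ/; word-finally this yields [limug].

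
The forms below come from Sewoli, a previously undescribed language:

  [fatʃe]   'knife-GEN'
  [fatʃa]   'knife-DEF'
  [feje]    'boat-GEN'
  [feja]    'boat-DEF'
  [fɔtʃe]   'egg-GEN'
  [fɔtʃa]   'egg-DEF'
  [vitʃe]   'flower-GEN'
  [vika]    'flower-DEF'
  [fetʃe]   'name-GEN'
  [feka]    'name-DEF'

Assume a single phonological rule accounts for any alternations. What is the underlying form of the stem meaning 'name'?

/fek/

'name' shows [tʃ] ~ [k] at the end of the stem ([fetʃe] vs [feka]).
The stem 'egg' ([fɔtʃe], [fɔtʃa]) shows [tʃ] unchanged in both environments, so [tʃ] cannot be basic with [k] derived before the DEF suffix.
The alternation reflects palatalization before a front vowel: /k/ becomes palato-alveolar [tʃ] before a front vowel. /k/ is underlying.
The underlying form of 'name' is therefore /fek/.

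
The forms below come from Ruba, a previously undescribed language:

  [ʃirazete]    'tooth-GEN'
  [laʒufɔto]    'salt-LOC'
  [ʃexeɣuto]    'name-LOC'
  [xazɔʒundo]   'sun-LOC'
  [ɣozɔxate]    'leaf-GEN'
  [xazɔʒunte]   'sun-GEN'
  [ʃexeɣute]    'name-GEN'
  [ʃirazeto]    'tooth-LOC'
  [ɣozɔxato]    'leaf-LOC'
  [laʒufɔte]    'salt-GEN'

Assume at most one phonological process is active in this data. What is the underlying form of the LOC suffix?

The LOC suffix surfaces as [-do] and [-to], depending on the final segment of the stem.
The GEN suffix, which begins with [t], is invariant after every stem; so [t] is not altered by any rule here.
The LOC suffix is therefore /-do/ underlyingly, with post-vocalic devoicing: voiced stops become voiceless after a vowel.

/-do/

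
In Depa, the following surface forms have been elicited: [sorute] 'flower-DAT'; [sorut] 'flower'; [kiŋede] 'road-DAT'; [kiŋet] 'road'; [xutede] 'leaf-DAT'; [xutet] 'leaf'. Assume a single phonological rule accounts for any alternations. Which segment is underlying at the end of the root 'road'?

The stem for 'road' ends in [d] in [kiŋede] but [t] in [kiŋet].
But 'flower' keeps [t] in both environments ([sorute], [sorut]), so there is no rule changing /t/ to [d] before the DAT suffix.
The alternation reflects word-final obstruent devoicing: voiced obstruents become voiceless word-finally. /d/ is underlying.

/d/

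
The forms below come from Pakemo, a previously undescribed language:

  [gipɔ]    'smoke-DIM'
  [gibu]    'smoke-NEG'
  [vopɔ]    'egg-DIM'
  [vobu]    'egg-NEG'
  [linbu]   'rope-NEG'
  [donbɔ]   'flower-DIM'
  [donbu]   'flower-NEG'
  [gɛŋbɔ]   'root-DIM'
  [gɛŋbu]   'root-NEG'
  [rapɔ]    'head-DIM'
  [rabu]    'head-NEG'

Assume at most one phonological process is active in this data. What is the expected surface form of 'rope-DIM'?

The DIM suffix surfaces as [-bɔ] and [-pɔ], depending on the final segment of the stem.
By contrast the NEG suffix keeps its initial [b] throughout — that segment must be underlying.
So the underlying form is /-pɔ/, and voiceless stops become voiced after a nasal.
After 'rope', which ends in a nasal, the suffix surfaces as [-bɔ], giving [linbɔ].

[linbɔ]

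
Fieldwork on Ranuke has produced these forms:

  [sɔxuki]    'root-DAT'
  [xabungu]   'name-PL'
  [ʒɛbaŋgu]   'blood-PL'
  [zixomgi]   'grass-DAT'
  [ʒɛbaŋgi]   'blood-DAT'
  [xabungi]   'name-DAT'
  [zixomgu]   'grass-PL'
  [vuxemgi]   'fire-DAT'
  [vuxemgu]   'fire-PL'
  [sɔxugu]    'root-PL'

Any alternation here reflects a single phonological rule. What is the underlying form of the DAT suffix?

/-ki/

The DAT suffix surfaces as [-gi] and [-ki], depending on the final segment of the stem.
The PL suffix, which begins with [g], is invariant after every stem; so [g] is not altered by any rule here.
The DAT suffix is therefore /-ki/ underlyingly, with post-nasal voicing: voiceless stops become voiced after a nasal.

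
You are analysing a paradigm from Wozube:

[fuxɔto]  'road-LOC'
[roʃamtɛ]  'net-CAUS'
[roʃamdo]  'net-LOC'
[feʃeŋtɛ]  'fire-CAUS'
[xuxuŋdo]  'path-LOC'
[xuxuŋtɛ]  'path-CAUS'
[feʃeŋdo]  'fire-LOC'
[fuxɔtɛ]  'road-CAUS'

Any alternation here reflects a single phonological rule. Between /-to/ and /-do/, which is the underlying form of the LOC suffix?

The LOC suffix surfaces as [-do] and [-to], depending on the final segment of the stem.
The CAUS suffix, which begins with [t], is invariant after every stem; so [t] is not altered by any rule here.
The LOC suffix is therefore /-do/ underlyingly, with post-vocalic devoicing: voiced stops become voiceless after a vowel.

/-do/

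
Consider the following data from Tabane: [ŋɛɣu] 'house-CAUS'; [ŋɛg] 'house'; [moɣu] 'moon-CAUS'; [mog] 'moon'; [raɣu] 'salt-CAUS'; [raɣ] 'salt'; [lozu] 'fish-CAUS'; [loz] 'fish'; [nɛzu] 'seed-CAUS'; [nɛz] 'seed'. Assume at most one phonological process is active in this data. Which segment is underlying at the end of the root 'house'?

/g/

In [ŋɛɣu] and [ŋɛg] the final segment of 'house' alternates: [ɣ] ~ [g].
But 'salt' keeps [ɣ] in both environments ([raɣu], [raɣ]), so there is no rule changing /ɣ/ to [g] in isolation.
Therefore /g/ is basic and [ɣ] is derived by intervocalic spirantization (voiced stops become fricatives between vowels).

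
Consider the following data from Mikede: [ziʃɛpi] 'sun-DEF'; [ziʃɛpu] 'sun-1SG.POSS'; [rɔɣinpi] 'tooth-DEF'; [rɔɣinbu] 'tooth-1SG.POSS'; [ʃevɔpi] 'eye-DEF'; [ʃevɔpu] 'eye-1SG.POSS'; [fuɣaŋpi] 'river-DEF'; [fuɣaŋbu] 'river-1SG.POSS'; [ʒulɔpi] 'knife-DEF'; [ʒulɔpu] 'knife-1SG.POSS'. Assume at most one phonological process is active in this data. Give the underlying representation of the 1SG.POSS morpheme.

/-bu/

The 1SG.POSS morpheme has two allomorphs, [-bu] and [-pu].
By contrast the DEF suffix keeps its initial [p] throughout — that segment must be underlying.
So the underlying form is /-bu/, and voiced stops become voiceless after a vowel.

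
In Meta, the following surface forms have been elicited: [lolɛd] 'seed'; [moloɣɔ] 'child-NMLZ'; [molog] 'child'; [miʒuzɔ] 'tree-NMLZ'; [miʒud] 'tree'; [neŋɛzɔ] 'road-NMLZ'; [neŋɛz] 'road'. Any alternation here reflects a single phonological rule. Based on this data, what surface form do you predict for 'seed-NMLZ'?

'tree' shows [z] ~ [d] at the end of the stem ([miʒuzɔ] vs [miʒud]).
But 'road' keeps [z] in both environments ([neŋɛzɔ], [neŋɛz]), so there is no rule changing /z/ to [d] in isolation.
Therefore /d/ is basic and [z] is derived by intervocalic spirantization (voiced stops become fricatives between vowels).
From [lolɛd] the stem 'seed' is /lolɛd/; between vowels this yields [lolɛzɔ].

[lolɛzɔ]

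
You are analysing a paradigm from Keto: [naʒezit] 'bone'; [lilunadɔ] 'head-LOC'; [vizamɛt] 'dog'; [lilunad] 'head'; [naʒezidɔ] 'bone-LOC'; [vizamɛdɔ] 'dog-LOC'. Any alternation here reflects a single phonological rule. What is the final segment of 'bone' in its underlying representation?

'bone' shows [d] ~ [t] at the end of the stem ([naʒezidɔ] vs [naʒezit]).
The stem 'head' ([lilunadɔ], [lilunad]) shows [d] unchanged in both environments, so [d] cannot be basic with [t] derived in isolation.
Therefore /t/ is basic and [d] is derived by intervocalic voicing (voiceless stops become voiced between vowels).

/t/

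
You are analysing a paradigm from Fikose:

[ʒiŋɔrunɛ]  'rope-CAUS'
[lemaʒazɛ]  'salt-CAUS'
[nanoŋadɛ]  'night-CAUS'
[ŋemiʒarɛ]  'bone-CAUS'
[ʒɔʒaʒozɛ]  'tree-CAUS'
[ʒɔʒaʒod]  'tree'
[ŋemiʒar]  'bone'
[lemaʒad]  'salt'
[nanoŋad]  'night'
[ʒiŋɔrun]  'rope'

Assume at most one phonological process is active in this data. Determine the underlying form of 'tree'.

/ʒɔʒaʒoz/

In [ʒɔʒaʒozɛ] and [ʒɔʒaʒod] the final segment of 'tree' alternates: [z] ~ [d].
Compare 'night', with invariant [d] in [nanoŋadɛ] and [nanoŋad]: an analysis with underlying /d/ and a rule producing [z] before the CAUS suffix would wrongly predict alternation here too.
Therefore /z/ is basic and [d] is derived by word-final hardening (voiced fricatives become stops word-finally).
The underlying form of 'tree' is therefore /ʒɔʒaʒoz/.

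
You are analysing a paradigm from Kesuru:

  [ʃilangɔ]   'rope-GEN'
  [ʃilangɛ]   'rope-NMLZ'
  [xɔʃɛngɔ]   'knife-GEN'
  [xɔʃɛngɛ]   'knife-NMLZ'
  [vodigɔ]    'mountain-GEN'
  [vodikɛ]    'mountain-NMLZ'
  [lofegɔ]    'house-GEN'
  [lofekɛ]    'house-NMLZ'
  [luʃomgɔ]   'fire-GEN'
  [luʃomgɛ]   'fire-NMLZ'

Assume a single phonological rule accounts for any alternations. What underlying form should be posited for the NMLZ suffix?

The NMLZ suffix surfaces as [-gɛ] and [-kɛ], depending on the final segment of the stem.
The GEN suffix, which begins with [g], is invariant after every stem; so [g] is not altered by any rule here.
The NMLZ suffix is therefore /-kɛ/ underlyingly, with post-nasal voicing: voiceless stops become voiced after a nasal.

/-kɛ/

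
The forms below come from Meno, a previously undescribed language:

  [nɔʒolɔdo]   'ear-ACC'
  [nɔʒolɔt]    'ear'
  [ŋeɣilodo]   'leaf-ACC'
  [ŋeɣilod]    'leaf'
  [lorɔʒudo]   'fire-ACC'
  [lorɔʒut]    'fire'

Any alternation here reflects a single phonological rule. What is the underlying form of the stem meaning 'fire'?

In [lorɔʒudo] and [lorɔʒut] the final segment of 'fire' alternates: [d] ~ [t].
Compare 'leaf', with invariant [d] in [ŋeɣilodo] and [ŋeɣilod]: an analysis with underlying /d/ and a rule producing [t] in isolation would wrongly predict alternation here too.
So /t/ is underlying, and a rule of intervocalic voicing — voiceless stops become voiced between vowels — gives [d].

/lorɔʒut/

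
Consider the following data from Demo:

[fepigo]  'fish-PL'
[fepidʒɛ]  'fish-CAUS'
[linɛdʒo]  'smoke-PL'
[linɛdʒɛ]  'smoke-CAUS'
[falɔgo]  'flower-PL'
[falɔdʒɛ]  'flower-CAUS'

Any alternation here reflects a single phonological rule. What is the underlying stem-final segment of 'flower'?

In [falɔgo] and [falɔdʒɛ] the final segment of 'flower' alternates: [g] ~ [dʒ].
Compare 'smoke', with invariant [dʒ] in [linɛdʒo] and [linɛdʒɛ]: an analysis with underlying /dʒ/ and a rule producing [g] before the PL suffix would wrongly predict alternation here too.
The alternation reflects palatalization before a front vowel: /g/ becomes palato-alveolar [dʒ] before a front vowel. /g/ is underlying.

/g/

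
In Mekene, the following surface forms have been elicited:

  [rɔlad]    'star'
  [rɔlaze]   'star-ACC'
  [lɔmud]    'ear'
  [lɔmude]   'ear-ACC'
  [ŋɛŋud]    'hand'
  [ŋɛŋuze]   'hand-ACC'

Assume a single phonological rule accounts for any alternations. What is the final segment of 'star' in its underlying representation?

The stem for 'star' ends in [d] in [rɔlad] but [z] in [rɔlaze].
But 'ear' keeps [d] in both environments ([lɔmud], [lɔmude]), so there is no rule changing /d/ to [z] before the ACC suffix.
So /z/ is underlying, and a rule of word-final hardening — voiced fricatives become stops word-finally — gives [d].

/z/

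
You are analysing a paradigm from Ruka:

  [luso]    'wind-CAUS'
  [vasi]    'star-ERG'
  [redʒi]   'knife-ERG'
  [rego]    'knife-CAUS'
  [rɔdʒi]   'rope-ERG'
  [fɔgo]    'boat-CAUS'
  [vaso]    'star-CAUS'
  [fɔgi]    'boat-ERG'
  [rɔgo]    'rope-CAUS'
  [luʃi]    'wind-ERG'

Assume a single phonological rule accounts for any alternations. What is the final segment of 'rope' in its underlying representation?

/dʒ/

'rope' shows [g] ~ [dʒ] at the end of the stem ([rɔgo] vs [rɔdʒi]).
If /g/ were underlying and a rule turned it into [dʒ] before the ERG suffix, 'boat' would also alternate; but it has [g] in both [fɔgo] and [fɔgi].
The underlying segment must be /dʒ/; palato-alveolar /dʒ/ and /ʃ/ become [g] and [s] when no front vowel follows, yielding [g] there.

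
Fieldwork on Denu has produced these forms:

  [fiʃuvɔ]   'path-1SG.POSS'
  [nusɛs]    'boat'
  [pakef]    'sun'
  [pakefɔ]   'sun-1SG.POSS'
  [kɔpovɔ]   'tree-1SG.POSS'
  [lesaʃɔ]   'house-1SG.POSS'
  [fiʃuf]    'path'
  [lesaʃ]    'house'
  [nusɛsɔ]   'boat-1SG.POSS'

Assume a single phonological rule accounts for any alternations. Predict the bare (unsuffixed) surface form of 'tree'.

In [fiʃuf] and [fiʃuvɔ] the final segment of 'path' alternates: [f] ~ [v].
The stem 'sun' ([pakef], [pakefɔ]) shows [f] unchanged in both environments, so [f] cannot be basic with [v] derived before the 1SG.POSS suffix.
So /v/ is underlying, and a rule of word-final obstruent devoicing — voiced obstruents become voiceless word-finally — gives [f].
From [kɔpovɔ] the stem 'tree' is /kɔpov/; word-finally this yields [kɔpof].

[kɔpof]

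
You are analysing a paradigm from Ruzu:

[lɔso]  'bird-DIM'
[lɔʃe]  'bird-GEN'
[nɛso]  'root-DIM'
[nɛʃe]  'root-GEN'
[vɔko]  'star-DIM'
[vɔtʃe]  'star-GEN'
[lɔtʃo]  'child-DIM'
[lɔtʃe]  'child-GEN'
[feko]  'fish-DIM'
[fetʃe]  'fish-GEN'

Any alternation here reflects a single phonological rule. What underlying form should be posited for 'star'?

/vɔk/

In [vɔko] and [vɔtʃe] the final segment of 'star' alternates: [k] ~ [tʃ].
If /tʃ/ were underlying and a rule turned it into [k] before the DIM suffix, 'child' would also alternate; but it has [tʃ] in both [lɔtʃo] and [lɔtʃe].
The alternation reflects palatalization before a front vowel: /k/ and /s/ become palato-alveolar [tʃ] and [ʃ] before a front vowel. /k/ is underlying.
So 'star' = /vɔk/.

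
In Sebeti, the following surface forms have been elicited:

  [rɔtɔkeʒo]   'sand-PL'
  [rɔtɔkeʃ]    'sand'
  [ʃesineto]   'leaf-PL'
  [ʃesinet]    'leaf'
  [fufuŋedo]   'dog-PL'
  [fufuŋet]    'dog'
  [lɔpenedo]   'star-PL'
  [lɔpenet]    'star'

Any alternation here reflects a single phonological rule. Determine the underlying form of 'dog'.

'dog' shows [d] ~ [t] at the end of the stem ([fufuŋedo] vs [fufuŋet]).
But 'leaf' keeps [t] in both environments ([ʃesineto], [ʃesinet]), so there is no rule changing /t/ to [d] before the PL suffix.
The underlying segment must be /d/; voiced obstruents become voiceless word-finally, yielding [t] there.
The underlying form of 'dog' is therefore /fufuŋed/.

/fufuŋed/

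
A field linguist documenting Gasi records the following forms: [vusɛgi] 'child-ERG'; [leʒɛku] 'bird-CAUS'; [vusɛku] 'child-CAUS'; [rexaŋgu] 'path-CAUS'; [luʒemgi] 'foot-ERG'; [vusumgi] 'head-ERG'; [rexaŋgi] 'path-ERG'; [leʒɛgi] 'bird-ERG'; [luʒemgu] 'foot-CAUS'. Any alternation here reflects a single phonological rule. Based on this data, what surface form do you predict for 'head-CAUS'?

[vusumgu]

The CAUS morpheme has two allomorphs, [-gu] and [-ku].
By contrast the ERG suffix keeps its initial [g] throughout — that segment must be underlying.
The CAUS suffix is therefore /-ku/ underlyingly, with post-nasal voicing: voiceless stops become voiced after a nasal.
After 'head', which ends in a nasal, the suffix surfaces as [-gu], giving [vusumgu].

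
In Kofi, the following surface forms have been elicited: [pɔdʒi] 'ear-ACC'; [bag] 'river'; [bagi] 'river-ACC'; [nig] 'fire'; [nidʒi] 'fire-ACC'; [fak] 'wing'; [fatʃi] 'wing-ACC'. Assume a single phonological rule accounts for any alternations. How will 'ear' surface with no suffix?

The stem for 'fire' ends in [g] in [nig] but [dʒ] in [nidʒi].
The stem 'river' ([bag], [bagi]) shows [g] unchanged in both environments, so [g] cannot be basic with [dʒ] derived before the ACC suffix.
The underlying segment must be /dʒ/; palato-alveolar /tʃ/ and /dʒ/ become [k] and [g] when no front vowel follows, yielding [g] there.
From [pɔdʒi] the stem 'ear' is /pɔdʒ/; when no front vowel follows this yields [pɔg].

[pɔg]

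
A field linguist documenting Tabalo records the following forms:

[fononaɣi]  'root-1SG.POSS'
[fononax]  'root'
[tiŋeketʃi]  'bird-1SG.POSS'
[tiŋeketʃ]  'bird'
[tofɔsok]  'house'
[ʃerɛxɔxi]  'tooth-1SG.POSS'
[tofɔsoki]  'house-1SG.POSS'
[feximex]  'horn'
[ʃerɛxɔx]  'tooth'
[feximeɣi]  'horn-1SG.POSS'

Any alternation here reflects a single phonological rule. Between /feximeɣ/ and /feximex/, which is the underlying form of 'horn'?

'horn' shows [ɣ] ~ [x] at the end of the stem ([feximeɣi] vs [feximex]).
If /x/ were underlying and a rule turned it into [ɣ] before the 1SG.POSS suffix, 'tooth' would also alternate; but it has [x] in both [ʃerɛxɔxi] and [ʃerɛxɔx].
So /ɣ/ is underlying, and a rule of word-final obstruent devoicing — voiced obstruents become voiceless word-finally — gives [x].

/feximeɣ/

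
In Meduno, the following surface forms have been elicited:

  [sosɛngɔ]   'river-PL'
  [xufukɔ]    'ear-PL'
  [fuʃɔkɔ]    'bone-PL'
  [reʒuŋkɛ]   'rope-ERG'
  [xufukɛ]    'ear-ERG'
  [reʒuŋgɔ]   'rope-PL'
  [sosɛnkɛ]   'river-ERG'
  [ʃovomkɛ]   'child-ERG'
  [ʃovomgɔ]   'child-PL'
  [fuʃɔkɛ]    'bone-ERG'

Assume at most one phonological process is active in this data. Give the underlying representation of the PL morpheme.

/-gɔ/

The PL suffix surfaces as [-gɔ] and [-kɔ], depending on the final segment of the stem.
The ERG suffix, which begins with [k], is invariant after every stem; so [k] is not altered by any rule here.
So the underlying form is /-gɔ/, and voiced stops become voiceless after a vowel.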